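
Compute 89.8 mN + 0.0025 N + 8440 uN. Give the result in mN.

In mN:
  89.8 mN → 89.8
  0.0025 N = 0.0025 × 10^3 mN = 2.5
  8440 uN = 8440 × 10^-3 mN = 8.44
Sum: 89.8 + 2.5 + 8.44 = 100.74

100.74 mN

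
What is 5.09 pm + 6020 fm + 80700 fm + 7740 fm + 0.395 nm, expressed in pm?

494.55 pm

In pm:
  5.09 pm → 5.09
  6020 fm = 6020e-3 pm = 6.02
  80700 fm = 80700e-3 pm = 80.7
  7740 fm = 7740e-3 pm = 7.74
  0.395 nm = 0.395e3 pm = 395
Sum: 5.09 + 6.02 + 80.7 + 7.74 + 395 = 494.55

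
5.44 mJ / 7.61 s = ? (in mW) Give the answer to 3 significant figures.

(5.44 × 10^-3) / (7.61) = 0.71485 × 10^-3 W

0.715 mW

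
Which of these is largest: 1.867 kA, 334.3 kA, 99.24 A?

334.3 kA

1.867 kA = 1867 A
334.3 kA = 334300 A
99.24 A = 99.24 A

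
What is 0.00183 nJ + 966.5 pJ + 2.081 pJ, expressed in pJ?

In pJ:
  0.00183 nJ = 0.00183 × 10^3 pJ = 1.83
  966.5 pJ → 966.5
  2.081 pJ → 2.081
Sum: 1.83 + 966.5 + 2.081 = 970.411

970.411 pJ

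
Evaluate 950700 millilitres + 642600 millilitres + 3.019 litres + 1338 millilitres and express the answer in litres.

1597.657 litres

In litres:
  950700 millilitres = 950700e-3 litres = 950.7
  642600 millilitres = 642600e-3 litres = 642.6
  3.019 litres → 3.019
  1338 millilitres = 1338e-3 litres = 1.338
Sum: 950.7 + 642.6 + 3.019 + 1.338 = 1597.657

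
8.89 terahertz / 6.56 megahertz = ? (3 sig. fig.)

(8.89 × 10^12) / (6.56 × 10^6) = 1.355 × 10^6

1360000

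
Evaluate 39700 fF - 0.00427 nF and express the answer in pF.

In pF:
  39700 fF = 39700e-3 pF = 39.7
  0.00427 nF = 0.00427e3 pF = 4.27
Difference: 39.7 - 4.27 = 35.43

35.43 pF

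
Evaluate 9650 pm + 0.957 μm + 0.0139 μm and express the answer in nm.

980.55 nm

In nm:
  9650 pm = 9650 × 10⁻³ nm = 9.65
  0.957 μm = 0.957 × 10³ nm = 957
  0.0139 μm = 0.0139 × 10³ nm = 13.9
Sum: 9.65 + 957 + 13.9 = 980.55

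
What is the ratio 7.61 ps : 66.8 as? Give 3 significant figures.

(7.61 × 10⁻¹²) / (66.8 × 10⁻¹⁸) = 0.1139 × 10⁶

114000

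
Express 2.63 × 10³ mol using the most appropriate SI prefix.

= 2.63 × 10³ mol; 10³ is kilo.

2.63 kmol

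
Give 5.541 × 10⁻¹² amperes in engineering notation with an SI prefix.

5.541 picoamperes

= 5.541 × 10⁻¹² amperes; 10⁻¹² is pico.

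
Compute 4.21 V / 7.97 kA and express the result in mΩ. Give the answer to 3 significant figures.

(4.21) / (7.97 × 10³) = 0.52823 × 10⁻³ Ω

0.528 mΩ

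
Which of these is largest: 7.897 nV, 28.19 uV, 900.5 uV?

900.5 uV

7.897 nV = 0.000000007897 V
28.19 uV = 0.00002819 V
900.5 uV = 0.0009005 V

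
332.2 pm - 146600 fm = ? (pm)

185.6 pm

In pm:
  332.2 pm → 332.2
  146600 fm = 146600 × 10⁻³ pm = 146.6
Difference: 332.2 - 146.6 = 185.6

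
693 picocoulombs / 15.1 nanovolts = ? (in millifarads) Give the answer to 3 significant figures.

(693 × 10^-12) / (15.1 × 10^-9) = 45.894 × 10^-3 F

45.9 millifarads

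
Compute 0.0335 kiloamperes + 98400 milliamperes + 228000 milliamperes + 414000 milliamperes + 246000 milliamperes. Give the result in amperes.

In amperes:
  0.0335 kiloamperes = 0.0335 × 10^3 amperes = 33.5
  98400 milliamperes = 98400 × 10^-3 amperes = 98.4
  228000 milliamperes = 228000 × 10^-3 amperes = 228
  414000 milliamperes = 414000 × 10^-3 amperes = 414
  246000 milliamperes = 246000 × 10^-3 amperes = 246
Sum: 33.5 + 98.4 + 228 + 414 + 246 = 1019.9

1019.9 amperes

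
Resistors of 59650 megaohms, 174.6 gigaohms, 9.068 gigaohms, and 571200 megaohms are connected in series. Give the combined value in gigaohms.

In gigaohms:
  59650 megaohms = 59650 × 10⁻³ gigaohms = 59.65
  174.6 gigaohms → 174.6
  9.068 gigaohms → 9.068
  571200 megaohms = 571200 × 10⁻³ gigaohms = 571.2
Sum: 59.65 + 174.6 + 9.068 + 571.2 = 814.518

814.518 gigaohms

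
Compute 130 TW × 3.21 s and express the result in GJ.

417300 GJ

130e12 × 3.21 = 417.3e12 J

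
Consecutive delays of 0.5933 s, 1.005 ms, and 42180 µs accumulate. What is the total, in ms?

636.485 ms

In ms:
  0.5933 s = 0.5933 × 10^3 ms = 593.3
  1.005 ms → 1.005
  42180 µs = 42180 × 10^-3 ms = 42.18
Sum: 593.3 + 1.005 + 42.18 = 636.485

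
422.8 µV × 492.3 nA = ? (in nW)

422.8 × 10^-6 × 492.3 × 10^-9 = 208144.44 × 10^-15 W

0.20814444 nW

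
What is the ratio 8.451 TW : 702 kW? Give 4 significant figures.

(8.451 × 10^12) / (702 × 10^3) = 0.012038 × 10^9

12040000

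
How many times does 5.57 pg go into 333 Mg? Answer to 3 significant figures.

(333 × 10^6) / (5.57 × 10^-12) = 59.78 × 10^18

59800000000000000000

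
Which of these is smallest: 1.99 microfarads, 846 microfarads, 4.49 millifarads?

1.99 microfarads = 0.00000199 farads
846 microfarads = 0.000846 farads
4.49 millifarads = 0.00449 farads

1.99 microfarads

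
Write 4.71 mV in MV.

milli = 10^-3, mega = 10^6; factor is 10^-9.
4.71 × 10^-9 = 0.00000000471

0.00000000471 MV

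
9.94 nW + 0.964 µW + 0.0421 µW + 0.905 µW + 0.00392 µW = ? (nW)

In nW:
  9.94 nW → 9.94
  0.964 µW = 0.964e3 nW = 964
  0.0421 µW = 0.0421e3 nW = 42.1
  0.905 µW = 0.905e3 nW = 905
  0.00392 µW = 0.00392e3 nW = 3.92
Sum: 9.94 + 964 + 42.1 + 905 + 3.92 = 1924.96

1924.96 nW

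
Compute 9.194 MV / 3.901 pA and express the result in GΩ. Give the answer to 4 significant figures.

2357000000 GΩ

(9.194 × 10⁶) / (3.901 × 10⁻¹²) = 2.35683 × 10¹⁸ Ω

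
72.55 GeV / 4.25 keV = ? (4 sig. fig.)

17070000

(72.55 × 10^9) / (4.25 × 10^3) = 17.071 × 10^6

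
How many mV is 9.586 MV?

mega = 10^6, milli = 10^-3; factor is 10^9.
9.586 × 10^9 = 9586000000

9586000000 mV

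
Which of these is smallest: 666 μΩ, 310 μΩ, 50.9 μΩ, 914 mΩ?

50.9 μΩ

666 μΩ = 0.000666 Ω
310 μΩ = 0.00031 Ω
50.9 μΩ = 0.0000509 Ω
914 mΩ = 0.914 Ω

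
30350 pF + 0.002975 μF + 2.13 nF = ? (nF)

In nF:
  30350 pF = 30350e-3 nF = 30.35
  0.002975 μF = 0.002975e3 nF = 2.975
  2.13 nF → 2.13
Sum: 30.35 + 2.975 + 2.13 = 35.455

35.455 nF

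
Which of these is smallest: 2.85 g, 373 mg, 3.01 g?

2.85 g = 2.85 g
373 mg = 0.373 g
3.01 g = 3.01 g

373 mg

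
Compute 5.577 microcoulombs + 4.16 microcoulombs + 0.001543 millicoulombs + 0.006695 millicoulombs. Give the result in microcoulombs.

17.975 microcoulombs

In microcoulombs:
  5.577 microcoulombs → 5.577
  4.16 microcoulombs → 4.16
  0.001543 millicoulombs = 0.001543 × 10^3 microcoulombs = 1.543
  0.006695 millicoulombs = 0.006695 × 10^3 microcoulombs = 6.695
Sum: 5.577 + 4.16 + 1.543 + 6.695 = 17.975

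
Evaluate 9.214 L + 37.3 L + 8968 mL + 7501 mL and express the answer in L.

In L:
  9.214 L → 9.214
  37.3 L → 37.3
  8968 mL = 8968 × 10^-3 L = 8.968
  7501 mL = 7501 × 10^-3 L = 7.501
Sum: 9.214 + 37.3 + 8.968 + 7.501 = 62.983

62.983 L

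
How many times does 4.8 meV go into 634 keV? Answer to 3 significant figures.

132000000

(634e3) / (4.8e-3) = 132.1e6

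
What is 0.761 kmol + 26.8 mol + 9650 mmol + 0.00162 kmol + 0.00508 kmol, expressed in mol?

804.15 mol

In mol:
  0.761 kmol = 0.761 × 10³ mol = 761
  26.8 mol → 26.8
  9650 mmol = 9650 × 10⁻³ mol = 9.65
  0.00162 kmol = 0.00162 × 10³ mol = 1.62
  0.00508 kmol = 0.00508 × 10³ mol = 5.08
Sum: 761 + 26.8 + 9.65 + 1.62 + 5.08 = 804.15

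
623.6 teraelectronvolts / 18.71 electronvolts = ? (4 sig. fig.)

33330000000000

(623.6e12) / (18.71) = 33.33e12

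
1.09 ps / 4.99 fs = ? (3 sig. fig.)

218

(1.09 × 10⁻¹²) / (4.99 × 10⁻¹⁵) = 0.2184 × 10³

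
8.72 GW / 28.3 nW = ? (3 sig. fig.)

(8.72 × 10^9) / (28.3 × 10^-9) = 0.3081 × 10^18

308000000000000000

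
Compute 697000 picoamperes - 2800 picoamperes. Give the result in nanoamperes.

694.2 nanoamperes

In nanoamperes:
  697000 picoamperes = 697000e-3 nanoamperes = 697
  2800 picoamperes = 2800e-3 nanoamperes = 2.8
Difference: 697 - 2.8 = 694.2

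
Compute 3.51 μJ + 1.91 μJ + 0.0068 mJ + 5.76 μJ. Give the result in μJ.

17.98 μJ

In μJ:
  3.51 μJ → 3.51
  1.91 μJ → 1.91
  0.0068 mJ = 0.0068 × 10^3 μJ = 6.8
  5.76 μJ → 5.76
Sum: 3.51 + 1.91 + 6.8 + 5.76 = 17.98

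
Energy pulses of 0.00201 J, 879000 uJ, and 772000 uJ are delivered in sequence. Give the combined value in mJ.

1653.01 mJ

In mJ:
  0.00201 J = 0.00201e3 mJ = 2.01
  879000 uJ = 879000e-3 mJ = 879
  772000 uJ = 772000e-3 mJ = 772
Sum: 2.01 + 879 + 772 = 1653.01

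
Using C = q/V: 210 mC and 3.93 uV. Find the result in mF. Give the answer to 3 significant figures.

(210e-3) / (3.93e-6) = 53.435e3 F

53400000 mF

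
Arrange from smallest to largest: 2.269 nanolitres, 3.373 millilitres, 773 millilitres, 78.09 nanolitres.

2.269 nanolitres = 0.000000002269 litres
3.373 millilitres = 0.003373 litres
773 millilitres = 0.773 litres
78.09 nanolitres = 0.00000007809 litres

2.269 nanolitres < 78.09 nanolitres < 3.373 millilitres < 773 millilitres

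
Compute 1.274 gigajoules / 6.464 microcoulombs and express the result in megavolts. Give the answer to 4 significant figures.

(1.274 × 10⁹) / (6.464 × 10⁻⁶) = 0.197092 × 10¹⁵ V

197100000 megavolts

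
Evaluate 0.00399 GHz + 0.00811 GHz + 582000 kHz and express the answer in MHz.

In MHz:
  0.00399 GHz = 0.00399e3 MHz = 3.99
  0.00811 GHz = 0.00811e3 MHz = 8.11
  582000 kHz = 582000e-3 MHz = 582
Sum: 3.99 + 8.11 + 582 = 594.1

594.1 MHz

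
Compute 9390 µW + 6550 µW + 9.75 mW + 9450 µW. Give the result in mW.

35.14 mW

In mW:
  9390 µW = 9390 × 10⁻³ mW = 9.39
  6550 µW = 6550 × 10⁻³ mW = 6.55
  9.75 mW → 9.75
  9450 µW = 9450 × 10⁻³ mW = 9.45
Sum: 9.39 + 6.55 + 9.75 + 9.45 = 35.14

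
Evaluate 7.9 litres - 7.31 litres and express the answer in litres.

In litres:
  7.9 litres → 7.9
  7.31 litres → 7.31
Difference: 7.9 - 7.31 = 0.59

0.59 litres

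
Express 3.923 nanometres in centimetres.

nano = 10⁻⁹, centi = 10⁻²; factor is 10⁻⁷.
3.923 × 10⁻⁷ = 0.0000003923

0.0000003923 centimetres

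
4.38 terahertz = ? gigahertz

tera = 10¹², giga = 10⁹; factor is 10³.
4.38 × 10³ = 4380

4380 gigahertz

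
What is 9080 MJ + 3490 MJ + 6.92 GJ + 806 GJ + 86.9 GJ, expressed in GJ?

912.39 GJ

In GJ:
  9080 MJ = 9080 × 10⁻³ GJ = 9.08
  3490 MJ = 3490 × 10⁻³ GJ = 3.49
  6.92 GJ → 6.92
  806 GJ → 806
  86.9 GJ → 86.9
Sum: 9.08 + 3.49 + 6.92 + 806 + 86.9 = 912.39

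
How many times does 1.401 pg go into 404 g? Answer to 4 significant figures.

(404) / (1.401 × 10⁻¹²) = 288.37 × 10¹²

288400000000000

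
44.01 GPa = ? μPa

44010000000000000 μPa

giga = 10⁹, micro = 10⁻⁶; factor is 10¹⁵.
44.01 × 10¹⁵ = 44010000000000000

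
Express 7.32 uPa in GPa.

micro = 10⁻⁶, giga = 10⁹; factor is 10⁻¹⁵.
7.32 × 10⁻¹⁵ = 0.00000000000000732

0.00000000000000732 GPa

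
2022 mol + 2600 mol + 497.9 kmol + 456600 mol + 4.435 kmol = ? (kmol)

In kmol:
  2022 mol = 2022 × 10⁻³ kmol = 2.022
  2600 mol = 2600 × 10⁻³ kmol = 2.6
  497.9 kmol → 497.9
  456600 mol = 456600 × 10⁻³ kmol = 456.6
  4.435 kmol → 4.435
Sum: 2.022 + 2.6 + 497.9 + 456.6 + 4.435 = 963.557

963.557 kmol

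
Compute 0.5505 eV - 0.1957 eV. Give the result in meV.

354.8 meV

In meV:
  0.5505 eV = 0.5505e3 meV = 550.5
  0.1957 eV = 0.1957e3 meV = 195.7
Difference: 550.5 - 195.7 = 354.8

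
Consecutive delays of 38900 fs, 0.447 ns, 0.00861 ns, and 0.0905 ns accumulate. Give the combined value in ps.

In ps:
  38900 fs = 38900e-3 ps = 38.9
  0.447 ns = 0.447e3 ps = 447
  0.00861 ns = 0.00861e3 ps = 8.61
  0.0905 ns = 0.0905e3 ps = 90.5
Sum: 38.9 + 447 + 8.61 + 90.5 = 585.01

585.01 ps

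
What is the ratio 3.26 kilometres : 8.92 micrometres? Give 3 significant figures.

(3.26 × 10^3) / (8.92 × 10^-6) = 0.3655 × 10^9

365000000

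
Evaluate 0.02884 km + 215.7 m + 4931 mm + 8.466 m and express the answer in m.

257.937 m

In m:
  0.02884 km = 0.02884 × 10³ m = 28.84
  215.7 m → 215.7
  4931 mm = 4931 × 10⁻³ m = 4.931
  8.466 m → 8.466
Sum: 28.84 + 215.7 + 4.931 + 8.466 = 257.937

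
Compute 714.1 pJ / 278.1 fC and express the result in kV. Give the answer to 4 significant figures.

(714.1 × 10^-12) / (278.1 × 10^-15) = 2.56778 × 10^3 V

2.568 kV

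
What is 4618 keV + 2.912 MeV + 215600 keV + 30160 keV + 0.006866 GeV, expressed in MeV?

In MeV:
  4618 keV = 4618e-3 MeV = 4.618
  2.912 MeV → 2.912
  215600 keV = 215600e-3 MeV = 215.6
  30160 keV = 30160e-3 MeV = 30.16
  0.006866 GeV = 0.006866e3 MeV = 6.866
Sum: 4.618 + 2.912 + 215.6 + 30.16 + 6.866 = 260.156

260.156 MeV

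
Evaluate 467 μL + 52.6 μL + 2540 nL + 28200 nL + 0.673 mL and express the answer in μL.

In μL:
  467 μL → 467
  52.6 μL → 52.6
  2540 nL = 2540 × 10^-3 μL = 2.54
  28200 nL = 28200 × 10^-3 μL = 28.2
  0.673 mL = 0.673 × 10^3 μL = 673
Sum: 467 + 52.6 + 2.54 + 28.2 + 673 = 1223.34

1223.34 μL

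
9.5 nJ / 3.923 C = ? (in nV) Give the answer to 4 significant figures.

(9.5e-9) / (3.923) = 2.42162e-9 V

2.422 nV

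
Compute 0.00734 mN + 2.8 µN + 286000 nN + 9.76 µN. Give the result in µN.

In µN:
  0.00734 mN = 0.00734e3 µN = 7.34
  2.8 µN → 2.8
  286000 nN = 286000e-3 µN = 286
  9.76 µN → 9.76
Sum: 7.34 + 2.8 + 286 + 9.76 = 305.9

305.9 µN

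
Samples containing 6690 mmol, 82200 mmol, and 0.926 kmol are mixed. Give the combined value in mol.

1014.89 mol

In mol:
  6690 mmol = 6690e-3 mol = 6.69
  82200 mmol = 82200e-3 mol = 82.2
  0.926 kmol = 0.926e3 mol = 926
Sum: 6.69 + 82.2 + 926 = 1014.89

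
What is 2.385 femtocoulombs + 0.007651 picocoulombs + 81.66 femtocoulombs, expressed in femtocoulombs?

91.696 femtocoulombs

In femtocoulombs:
  2.385 femtocoulombs → 2.385
  0.007651 picocoulombs = 0.007651 × 10^3 femtocoulombs = 7.651
  81.66 femtocoulombs → 81.66
Sum: 2.385 + 7.651 + 81.66 = 91.696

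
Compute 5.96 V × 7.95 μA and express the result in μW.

5.96 × 7.95 × 10^-6 = 47.382 × 10^-6 W

47.382 μW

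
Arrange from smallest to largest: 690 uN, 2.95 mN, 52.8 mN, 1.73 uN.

1.73 uN < 690 uN < 2.95 mN < 52.8 mN

690 uN = 0.00069 N
2.95 mN = 0.00295 N
52.8 mN = 0.0528 N
1.73 uN = 0.00000173 N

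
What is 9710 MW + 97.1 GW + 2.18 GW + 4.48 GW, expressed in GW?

In GW:
  9710 MW = 9710 × 10^-3 GW = 9.71
  97.1 GW → 97.1
  2.18 GW → 2.18
  4.48 GW → 4.48
Sum: 9.71 + 97.1 + 2.18 + 4.48 = 113.47

113.47 GW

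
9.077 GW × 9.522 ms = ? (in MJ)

9.077 × 10^9 × 9.522 × 10^-3 = 86.431194 × 10^6 J

86.431194 MJ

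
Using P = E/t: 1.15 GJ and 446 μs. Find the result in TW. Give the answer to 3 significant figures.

2.58 TW

(1.15e9) / (446e-6) = 0.0025785e15 W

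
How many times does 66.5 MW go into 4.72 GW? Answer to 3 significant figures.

71.0

(4.72e9) / (66.5e6) = 0.07098e3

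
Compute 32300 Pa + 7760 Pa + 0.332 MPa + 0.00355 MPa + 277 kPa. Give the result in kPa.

In kPa:
  32300 Pa = 32300 × 10⁻³ kPa = 32.3
  7760 Pa = 7760 × 10⁻³ kPa = 7.76
  0.332 MPa = 0.332 × 10³ kPa = 332
  0.00355 MPa = 0.00355 × 10³ kPa = 3.55
  277 kPa → 277
Sum: 32.3 + 7.76 + 332 + 3.55 + 277 = 652.61

652.61 kPa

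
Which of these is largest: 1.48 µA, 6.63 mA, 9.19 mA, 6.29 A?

1.48 µA = 0.00000148 A
6.63 mA = 0.00663 A
9.19 mA = 0.00919 A
6.29 A = 6.29 A

6.29 A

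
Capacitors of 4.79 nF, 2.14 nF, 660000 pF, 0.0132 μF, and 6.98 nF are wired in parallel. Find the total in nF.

In nF:
  4.79 nF → 4.79
  2.14 nF → 2.14
  660000 pF = 660000 × 10^-3 nF = 660
  0.0132 μF = 0.0132 × 10^3 nF = 13.2
  6.98 nF → 6.98
Sum: 4.79 + 2.14 + 660 + 13.2 + 6.98 = 687.11

687.11 nF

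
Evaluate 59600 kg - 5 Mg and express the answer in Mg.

In Mg:
  59600 kg = 59600e-3 Mg = 59.6
  5 Mg → 5
Difference: 59.6 - 5 = 54.6

54.6 Mg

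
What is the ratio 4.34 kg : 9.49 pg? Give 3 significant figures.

(4.34 × 10^3) / (9.49 × 10^-12) = 0.4573 × 10^15

457000000000000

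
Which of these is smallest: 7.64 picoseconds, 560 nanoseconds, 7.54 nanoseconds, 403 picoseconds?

7.64 picoseconds

7.64 picoseconds = 0.00000000000764 seconds
560 nanoseconds = 0.00000056 seconds
7.54 nanoseconds = 0.00000000754 seconds
403 picoseconds = 0.000000000403 seconds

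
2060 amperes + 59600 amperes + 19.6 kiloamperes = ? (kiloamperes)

In kiloamperes:
  2060 amperes = 2060e-3 kiloamperes = 2.06
  59600 amperes = 59600e-3 kiloamperes = 59.6
  19.6 kiloamperes → 19.6
Sum: 2.06 + 59.6 + 19.6 = 81.26

81.26 kiloamperes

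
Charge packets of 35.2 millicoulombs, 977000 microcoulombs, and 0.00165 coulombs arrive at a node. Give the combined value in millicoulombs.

1013.85 millicoulombs

In millicoulombs:
  35.2 millicoulombs → 35.2
  977000 microcoulombs = 977000 × 10⁻³ millicoulombs = 977
  0.00165 coulombs = 0.00165 × 10³ millicoulombs = 1.65
Sum: 35.2 + 977 + 1.65 = 1013.85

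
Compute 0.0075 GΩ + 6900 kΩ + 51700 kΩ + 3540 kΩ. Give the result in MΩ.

69.64 MΩ

In MΩ:
  0.0075 GΩ = 0.0075 × 10^3 MΩ = 7.5
  6900 kΩ = 6900 × 10^-3 MΩ = 6.9
  51700 kΩ = 51700 × 10^-3 MΩ = 51.7
  3540 kΩ = 3540 × 10^-3 MΩ = 3.54
Sum: 7.5 + 6.9 + 51.7 + 3.54 = 69.64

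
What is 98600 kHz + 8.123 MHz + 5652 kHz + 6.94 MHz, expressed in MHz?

In MHz:
  98600 kHz = 98600e-3 MHz = 98.6
  8.123 MHz → 8.123
  5652 kHz = 5652e-3 MHz = 5.652
  6.94 MHz → 6.94
Sum: 98.6 + 8.123 + 5.652 + 6.94 = 119.315

119.315 MHz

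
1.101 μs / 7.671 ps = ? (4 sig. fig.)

143500

(1.101 × 10^-6) / (7.671 × 10^-12) = 0.14353 × 10^6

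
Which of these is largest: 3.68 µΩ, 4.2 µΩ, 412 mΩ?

3.68 µΩ = 0.00000368 Ω
4.2 µΩ = 0.0000042 Ω
412 mΩ = 0.412 Ω

412 mΩ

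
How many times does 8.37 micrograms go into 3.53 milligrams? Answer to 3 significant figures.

422

(3.53 × 10^-3) / (8.37 × 10^-6) = 0.4217 × 10^3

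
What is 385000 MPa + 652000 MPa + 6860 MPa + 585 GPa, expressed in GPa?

1628.86 GPa

In GPa:
  385000 MPa = 385000 × 10⁻³ GPa = 385
  652000 MPa = 652000 × 10⁻³ GPa = 652
  6860 MPa = 6860 × 10⁻³ GPa = 6.86
  585 GPa → 585
Sum: 385 + 652 + 6.86 + 585 = 1628.86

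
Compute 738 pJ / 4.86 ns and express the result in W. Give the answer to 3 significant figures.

0.152 W

(738e-12) / (4.86e-9) = 151.85e-3 W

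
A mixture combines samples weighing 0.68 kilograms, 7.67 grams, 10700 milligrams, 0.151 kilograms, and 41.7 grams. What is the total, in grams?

In grams:
  0.68 kilograms = 0.68 × 10^3 grams = 680
  7.67 grams → 7.67
  10700 milligrams = 10700 × 10^-3 grams = 10.7
  0.151 kilograms = 0.151 × 10^3 grams = 151
  41.7 grams → 41.7
Sum: 680 + 7.67 + 10.7 + 151 + 41.7 = 891.07

891.07 grams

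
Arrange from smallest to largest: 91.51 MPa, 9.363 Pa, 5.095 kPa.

9.363 Pa < 5.095 kPa < 91.51 MPa

91.51 MPa = 91510000 Pa
9.363 Pa = 9.363 Pa
5.095 kPa = 5095 Pa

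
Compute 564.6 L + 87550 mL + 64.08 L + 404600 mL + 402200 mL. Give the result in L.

In L:
  564.6 L → 564.6
  87550 mL = 87550e-3 L = 87.55
  64.08 L → 64.08
  404600 mL = 404600e-3 L = 404.6
  402200 mL = 402200e-3 L = 402.2
Sum: 564.6 + 87.55 + 64.08 + 404.6 + 402.2 = 1523.03

1523.03 L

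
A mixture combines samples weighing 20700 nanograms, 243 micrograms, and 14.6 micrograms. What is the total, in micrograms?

In micrograms:
  20700 nanograms = 20700 × 10^-3 micrograms = 20.7
  243 micrograms → 243
  14.6 micrograms → 14.6
Sum: 20.7 + 243 + 14.6 = 278.3

278.3 micrograms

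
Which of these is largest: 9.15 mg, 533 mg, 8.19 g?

9.15 mg = 0.00915 g
533 mg = 0.533 g
8.19 g = 8.19 g

8.19 g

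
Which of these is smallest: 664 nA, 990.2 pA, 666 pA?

664 nA = 0.000000664 A
990.2 pA = 0.0000000009902 A
666 pA = 0.000000000666 A

666 pA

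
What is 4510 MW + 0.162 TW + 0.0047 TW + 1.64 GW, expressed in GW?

172.85 GW

In GW:
  4510 MW = 4510 × 10^-3 GW = 4.51
  0.162 TW = 0.162 × 10^3 GW = 162
  0.0047 TW = 0.0047 × 10^3 GW = 4.7
  1.64 GW → 1.64
Sum: 4.51 + 162 + 4.7 + 1.64 = 172.85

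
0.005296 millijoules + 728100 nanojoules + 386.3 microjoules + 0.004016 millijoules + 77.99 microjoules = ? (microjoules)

In microjoules:
  0.005296 millijoules = 0.005296 × 10³ microjoules = 5.296
  728100 nanojoules = 728100 × 10⁻³ microjoules = 728.1
  386.3 microjoules → 386.3
  0.004016 millijoules = 0.004016 × 10³ microjoules = 4.016
  77.99 microjoules → 77.99
Sum: 5.296 + 728.1 + 386.3 + 4.016 + 77.99 = 1201.702

1201.702 microjoules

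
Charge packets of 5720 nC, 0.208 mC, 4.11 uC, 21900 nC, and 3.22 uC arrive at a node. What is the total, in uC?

In uC:
  5720 nC = 5720 × 10^-3 uC = 5.72
  0.208 mC = 0.208 × 10^3 uC = 208
  4.11 uC → 4.11
  21900 nC = 21900 × 10^-3 uC = 21.9
  3.22 uC → 3.22
Sum: 5.72 + 208 + 4.11 + 21.9 + 3.22 = 242.95

242.95 uC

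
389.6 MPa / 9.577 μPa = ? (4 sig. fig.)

40680000000000

(389.6 × 10⁶) / (9.577 × 10⁻⁶) = 40.681 × 10¹²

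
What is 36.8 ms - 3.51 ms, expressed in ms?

In ms:
  36.8 ms → 36.8
  3.51 ms → 3.51
Difference: 36.8 - 3.51 = 33.29

33.29 ms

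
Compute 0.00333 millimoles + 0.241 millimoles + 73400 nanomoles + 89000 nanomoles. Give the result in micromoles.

In micromoles:
  0.00333 millimoles = 0.00333 × 10^3 micromoles = 3.33
  0.241 millimoles = 0.241 × 10^3 micromoles = 241
  73400 nanomoles = 73400 × 10^-3 micromoles = 73.4
  89000 nanomoles = 89000 × 10^-3 micromoles = 89
Sum: 3.33 + 241 + 73.4 + 89 = 406.73

406.73 micromoles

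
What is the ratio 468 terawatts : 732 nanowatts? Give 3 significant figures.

639000000000000000000

(468 × 10¹²) / (732 × 10⁻⁹) = 0.6393 × 10²¹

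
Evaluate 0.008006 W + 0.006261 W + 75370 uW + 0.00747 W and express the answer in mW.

97.107 mW

In mW:
  0.008006 W = 0.008006 × 10^3 mW = 8.006
  0.006261 W = 0.006261 × 10^3 mW = 6.261
  75370 uW = 75370 × 10^-3 mW = 75.37
  0.00747 W = 0.00747 × 10^3 mW = 7.47
Sum: 8.006 + 6.261 + 75.37 + 7.47 = 97.107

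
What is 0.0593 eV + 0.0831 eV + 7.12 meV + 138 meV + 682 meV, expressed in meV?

969.52 meV

In meV:
  0.0593 eV = 0.0593 × 10³ meV = 59.3
  0.0831 eV = 0.0831 × 10³ meV = 83.1
  7.12 meV → 7.12
  138 meV → 138
  682 meV → 682
Sum: 59.3 + 83.1 + 7.12 + 138 + 682 = 969.52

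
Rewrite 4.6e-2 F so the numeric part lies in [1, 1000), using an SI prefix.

46 mF

= 46e-3 F; 1e-3 is milli.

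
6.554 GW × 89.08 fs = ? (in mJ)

0.58383032 mJ

6.554 × 10^9 × 89.08 × 10^-15 = 583.83032 × 10^-6 J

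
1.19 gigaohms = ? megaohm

1190 megaohms

giga = 10⁹, mega = 10⁶; factor is 10³.
1.19 × 10³ = 1190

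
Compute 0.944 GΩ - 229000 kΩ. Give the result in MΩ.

715 MΩ

In MΩ:
  0.944 GΩ = 0.944e3 MΩ = 944
  229000 kΩ = 229000e-3 MΩ = 229
Difference: 944 - 229 = 715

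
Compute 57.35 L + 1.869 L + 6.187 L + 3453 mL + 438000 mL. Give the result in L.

506.859 L

In L:
  57.35 L → 57.35
  1.869 L → 1.869
  6.187 L → 6.187
  3453 mL = 3453 × 10⁻³ L = 3.453
  438000 mL = 438000 × 10⁻³ L = 438
Sum: 57.35 + 1.869 + 6.187 + 3.453 + 438 = 506.859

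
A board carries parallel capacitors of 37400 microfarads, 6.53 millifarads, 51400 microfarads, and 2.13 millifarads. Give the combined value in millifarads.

97.46 millifarads

In millifarads:
  37400 microfarads = 37400e-3 millifarads = 37.4
  6.53 millifarads → 6.53
  51400 microfarads = 51400e-3 millifarads = 51.4
  2.13 millifarads → 2.13
Sum: 37.4 + 6.53 + 51.4 + 2.13 = 97.46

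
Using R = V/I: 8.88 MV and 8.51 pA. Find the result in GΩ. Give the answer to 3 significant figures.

(8.88e6) / (8.51e-12) = 1.0435e18 Ω

1040000000 GΩ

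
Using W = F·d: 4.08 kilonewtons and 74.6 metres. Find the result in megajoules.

4.08e3 × 74.6 = 304.368e3 J

0.304368 megajoules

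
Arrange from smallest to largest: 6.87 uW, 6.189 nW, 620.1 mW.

6.87 uW = 0.00000687 W
6.189 nW = 0.000000006189 W
620.1 mW = 0.6201 W

6.189 nW < 6.87 uW < 620.1 mW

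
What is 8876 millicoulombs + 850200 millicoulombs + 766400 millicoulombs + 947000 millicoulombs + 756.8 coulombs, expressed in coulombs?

In coulombs:
  8876 millicoulombs = 8876 × 10⁻³ coulombs = 8.876
  850200 millicoulombs = 850200 × 10⁻³ coulombs = 850.2
  766400 millicoulombs = 766400 × 10⁻³ coulombs = 766.4
  947000 millicoulombs = 947000 × 10⁻³ coulombs = 947
  756.8 coulombs → 756.8
Sum: 8.876 + 850.2 + 766.4 + 947 + 756.8 = 3329.276

3329.276 coulombs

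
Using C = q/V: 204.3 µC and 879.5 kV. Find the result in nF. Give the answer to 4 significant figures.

0.2323 nF

(204.3 × 10⁻⁶) / (879.5 × 10³) = 0.232291 × 10⁻⁹ F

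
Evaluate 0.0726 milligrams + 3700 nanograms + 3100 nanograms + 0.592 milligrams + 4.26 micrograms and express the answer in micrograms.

675.66 micrograms

In micrograms:
  0.0726 milligrams = 0.0726 × 10³ micrograms = 72.6
  3700 nanograms = 3700 × 10⁻³ micrograms = 3.7
  3100 nanograms = 3100 × 10⁻³ micrograms = 3.1
  0.592 milligrams = 0.592 × 10³ micrograms = 592
  4.26 micrograms → 4.26
Sum: 72.6 + 3.7 + 3.1 + 592 + 4.26 = 675.66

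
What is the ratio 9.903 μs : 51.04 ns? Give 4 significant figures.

194.0

(9.903 × 10^-6) / (51.04 × 10^-9) = 0.19402 × 10^3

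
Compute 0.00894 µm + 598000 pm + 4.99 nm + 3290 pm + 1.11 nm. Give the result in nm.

616.33 nm

In nm:
  0.00894 µm = 0.00894 × 10³ nm = 8.94
  598000 pm = 598000 × 10⁻³ nm = 598
  4.99 nm → 4.99
  3290 pm = 3290 × 10⁻³ nm = 3.29
  1.11 nm → 1.11
Sum: 8.94 + 598 + 4.99 + 3.29 + 1.11 = 616.33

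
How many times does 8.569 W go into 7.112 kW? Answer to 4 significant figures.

830.0

(7.112e3) / (8.569) = 0.82997e3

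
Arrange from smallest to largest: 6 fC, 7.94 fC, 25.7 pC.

6 fC = 0.000000000000006 C
7.94 fC = 0.00000000000000794 C
25.7 pC = 0.0000000000257 C

6 fC < 7.94 fC < 25.7 pC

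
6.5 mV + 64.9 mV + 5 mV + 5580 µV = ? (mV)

In mV:
  6.5 mV → 6.5
  64.9 mV → 64.9
  5 mV → 5
  5580 µV = 5580 × 10^-3 mV = 5.58
Sum: 6.5 + 64.9 + 5 + 5.58 = 81.98

81.98 mV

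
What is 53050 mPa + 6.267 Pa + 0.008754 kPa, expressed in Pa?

In Pa:
  53050 mPa = 53050 × 10^-3 Pa = 53.05
  6.267 Pa → 6.267
  0.008754 kPa = 0.008754 × 10^3 Pa = 8.754
Sum: 53.05 + 6.267 + 8.754 = 68.071

68.071 Pa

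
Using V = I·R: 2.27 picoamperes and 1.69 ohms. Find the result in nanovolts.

2.27 × 10⁻¹² × 1.69 = 3.8363 × 10⁻¹² V

0.0038363 nanovolts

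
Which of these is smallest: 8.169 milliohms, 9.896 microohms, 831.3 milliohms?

9.896 microohms

8.169 milliohms = 0.008169 ohms
9.896 microohms = 0.000009896 ohms
831.3 milliohms = 0.8313 ohms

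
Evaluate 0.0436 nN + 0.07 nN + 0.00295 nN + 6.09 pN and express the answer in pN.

122.64 pN

In pN:
  0.0436 nN = 0.0436 × 10^3 pN = 43.6
  0.07 nN = 0.07 × 10^3 pN = 70
  0.00295 nN = 0.00295 × 10^3 pN = 2.95
  6.09 pN → 6.09
Sum: 43.6 + 70 + 2.95 + 6.09 = 122.64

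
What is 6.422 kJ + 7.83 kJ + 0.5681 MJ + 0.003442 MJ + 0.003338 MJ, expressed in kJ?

In kJ:
  6.422 kJ → 6.422
  7.83 kJ → 7.83
  0.5681 MJ = 0.5681 × 10^3 kJ = 568.1
  0.003442 MJ = 0.003442 × 10^3 kJ = 3.442
  0.003338 MJ = 0.003338 × 10^3 kJ = 3.338
Sum: 6.422 + 7.83 + 568.1 + 3.442 + 3.338 = 589.132

589.132 kJ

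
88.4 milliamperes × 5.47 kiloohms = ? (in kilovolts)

0.483548 kilovolts

88.4 × 10⁻³ × 5.47 × 10³ = 483.548 V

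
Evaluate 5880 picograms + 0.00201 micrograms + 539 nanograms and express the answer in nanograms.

In nanograms:
  5880 picograms = 5880 × 10^-3 nanograms = 5.88
  0.00201 micrograms = 0.00201 × 10^3 nanograms = 2.01
  539 nanograms → 539
Sum: 5.88 + 2.01 + 539 = 546.89

546.89 nanograms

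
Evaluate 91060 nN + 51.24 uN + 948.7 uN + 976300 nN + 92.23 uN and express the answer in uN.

In uN:
  91060 nN = 91060 × 10⁻³ uN = 91.06
  51.24 uN → 51.24
  948.7 uN → 948.7
  976300 nN = 976300 × 10⁻³ uN = 976.3
  92.23 uN → 92.23
Sum: 91.06 + 51.24 + 948.7 + 976.3 + 92.23 = 2159.53

2159.53 uN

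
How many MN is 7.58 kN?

kilo = 1e3, mega = 1e6; factor is 1e-3.
7.58 × 1e-3 = 0.00758

0.00758 MN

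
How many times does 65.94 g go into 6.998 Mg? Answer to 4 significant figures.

(6.998e6) / (65.94) = 0.10613e6

106100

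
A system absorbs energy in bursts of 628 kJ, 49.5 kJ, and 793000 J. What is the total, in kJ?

1470.5 kJ

In kJ:
  628 kJ → 628
  49.5 kJ → 49.5
  793000 J = 793000 × 10^-3 kJ = 793
Sum: 628 + 49.5 + 793 = 1470.5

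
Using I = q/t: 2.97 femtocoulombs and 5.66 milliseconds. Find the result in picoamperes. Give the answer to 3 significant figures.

(2.97e-15) / (5.66e-3) = 0.52473e-12 A

0.525 picoamperes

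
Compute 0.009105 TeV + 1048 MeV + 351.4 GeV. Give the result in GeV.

361.553 GeV

In GeV:
  0.009105 TeV = 0.009105 × 10^3 GeV = 9.105
  1048 MeV = 1048 × 10^-3 GeV = 1.048
  351.4 GeV → 351.4
Sum: 9.105 + 1.048 + 351.4 = 361.553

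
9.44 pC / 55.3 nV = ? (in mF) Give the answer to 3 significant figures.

(9.44e-12) / (55.3e-9) = 0.17071e-3 F

0.171 mF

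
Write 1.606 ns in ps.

nano = 10^-9, pico = 10^-12; factor is 10^3.
1.606 × 10^3 = 1606

1606 ps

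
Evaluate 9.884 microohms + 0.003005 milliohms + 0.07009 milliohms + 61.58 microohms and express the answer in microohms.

In microohms:
  9.884 microohms → 9.884
  0.003005 milliohms = 0.003005e3 microohms = 3.005
  0.07009 milliohms = 0.07009e3 microohms = 70.09
  61.58 microohms → 61.58
Sum: 9.884 + 3.005 + 70.09 + 61.58 = 144.559

144.559 microohms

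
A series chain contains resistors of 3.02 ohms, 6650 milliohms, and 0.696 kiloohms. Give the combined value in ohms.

705.67 ohms

In ohms:
  3.02 ohms → 3.02
  6650 milliohms = 6650e-3 ohms = 6.65
  0.696 kiloohms = 0.696e3 ohms = 696
Sum: 3.02 + 6.65 + 696 = 705.67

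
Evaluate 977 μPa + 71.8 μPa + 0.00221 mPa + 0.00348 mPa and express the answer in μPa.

In μPa:
  977 μPa → 977
  71.8 μPa → 71.8
  0.00221 mPa = 0.00221 × 10³ μPa = 2.21
  0.00348 mPa = 0.00348 × 10³ μPa = 3.48
Sum: 977 + 71.8 + 2.21 + 3.48 = 1054.49

1054.49 μPa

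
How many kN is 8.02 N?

(no prefix) = 10⁰, kilo = 10³; factor is 10⁻³.
8.02 × 10⁻³ = 0.00802

0.00802 kN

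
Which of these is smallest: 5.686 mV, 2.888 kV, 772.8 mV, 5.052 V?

5.686 mV = 0.005686 V
2.888 kV = 2888 V
772.8 mV = 0.7728 V
5.052 V = 5.052 V

5.686 mV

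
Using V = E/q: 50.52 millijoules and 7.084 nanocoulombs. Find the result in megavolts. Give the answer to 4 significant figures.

7.132 megavolts

(50.52 × 10^-3) / (7.084 × 10^-9) = 7.13156 × 10^6 V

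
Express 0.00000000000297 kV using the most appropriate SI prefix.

= 2.97 × 10⁻⁹ V; 10⁻⁹ is nano.

2.97 nV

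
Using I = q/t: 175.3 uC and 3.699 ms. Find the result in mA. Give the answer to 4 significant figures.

47.39 mA

(175.3 × 10⁻⁶) / (3.699 × 10⁻³) = 47.3912 × 10⁻³ A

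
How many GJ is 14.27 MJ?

mega = 10^6, giga = 10^9; factor is 10^-3.
14.27 × 10^-3 = 0.01427

0.01427 GJ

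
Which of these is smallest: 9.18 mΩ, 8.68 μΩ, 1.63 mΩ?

8.68 μΩ

9.18 mΩ = 0.00918 Ω
8.68 μΩ = 0.00000868 Ω
1.63 mΩ = 0.00163 Ω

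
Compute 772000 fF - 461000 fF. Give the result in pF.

In pF:
  772000 fF = 772000e-3 pF = 772
  461000 fF = 461000e-3 pF = 461
Difference: 772 - 461 = 311

311 pF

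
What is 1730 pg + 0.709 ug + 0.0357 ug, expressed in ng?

In ng:
  1730 pg = 1730 × 10⁻³ ng = 1.73
  0.709 ug = 0.709 × 10³ ng = 709
  0.0357 ug = 0.0357 × 10³ ng = 35.7
Sum: 1.73 + 709 + 35.7 = 746.43

746.43 ng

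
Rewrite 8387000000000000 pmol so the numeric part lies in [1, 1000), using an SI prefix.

8.387 kmol

= 8.387 × 10^3 mol; 10^3 is kilo.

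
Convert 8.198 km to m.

kilo = 10³, (no prefix) = 10⁰; factor is 10³.
8.198 × 10³ = 8198

8198 m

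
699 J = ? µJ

699000000 µJ

(no prefix) = 1e0, micro = 1e-6; factor is 1e6.
699 × 1e6 = 699000000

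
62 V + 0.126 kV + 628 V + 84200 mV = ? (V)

In V:
  62 V → 62
  0.126 kV = 0.126 × 10^3 V = 126
  628 V → 628
  84200 mV = 84200 × 10^-3 V = 84.2
Sum: 62 + 126 + 628 + 84.2 = 900.2

900.2 V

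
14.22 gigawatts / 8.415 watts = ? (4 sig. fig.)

(14.22 × 10⁹) / (8.415) = 1.6898 × 10⁹

1690000000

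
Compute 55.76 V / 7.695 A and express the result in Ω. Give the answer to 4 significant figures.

(55.76) / (7.695) = 7.24626 Ω

7.246 Ω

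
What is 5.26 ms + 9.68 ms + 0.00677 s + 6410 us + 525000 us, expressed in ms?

In ms:
  5.26 ms → 5.26
  9.68 ms → 9.68
  0.00677 s = 0.00677 × 10³ ms = 6.77
  6410 us = 6410 × 10⁻³ ms = 6.41
  525000 us = 525000 × 10⁻³ ms = 525
Sum: 5.26 + 9.68 + 6.77 + 6.41 + 525 = 553.12

553.12 ms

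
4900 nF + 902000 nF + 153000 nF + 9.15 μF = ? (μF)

1069.05 μF

In μF:
  4900 nF = 4900 × 10⁻³ μF = 4.9
  902000 nF = 902000 × 10⁻³ μF = 902
  153000 nF = 153000 × 10⁻³ μF = 153
  9.15 μF → 9.15
Sum: 4.9 + 902 + 153 + 9.15 = 1069.05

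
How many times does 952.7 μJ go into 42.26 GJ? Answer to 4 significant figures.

(42.26 × 10^9) / (952.7 × 10^-6) = 0.044358 × 10^15

44360000000000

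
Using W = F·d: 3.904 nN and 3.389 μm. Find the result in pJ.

0.013230656 pJ

3.904 × 10⁻⁹ × 3.389 × 10⁻⁶ = 13.230656 × 10⁻¹⁵ J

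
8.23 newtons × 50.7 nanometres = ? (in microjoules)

8.23 × 50.7 × 10⁻⁹ = 417.261 × 10⁻⁹ J

0.417261 microjoules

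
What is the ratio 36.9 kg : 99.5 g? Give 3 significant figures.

(36.9e3) / (99.5) = 0.3709e3

371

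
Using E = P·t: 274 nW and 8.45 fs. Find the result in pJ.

274e-9 × 8.45e-15 = 2315.3e-24 J

0.0000000023153 pJ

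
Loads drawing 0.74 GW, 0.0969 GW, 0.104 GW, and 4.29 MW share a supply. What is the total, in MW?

945.19 MW

In MW:
  0.74 GW = 0.74 × 10^3 MW = 740
  0.0969 GW = 0.0969 × 10^3 MW = 96.9
  0.104 GW = 0.104 × 10^3 MW = 104
  4.29 MW → 4.29
Sum: 740 + 96.9 + 104 + 4.29 = 945.19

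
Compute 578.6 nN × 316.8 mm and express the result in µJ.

0.18330048 µJ

578.6e-9 × 316.8e-3 = 183300.48e-12 J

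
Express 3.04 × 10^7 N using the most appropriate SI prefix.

= 30.4 × 10^6 N; 10^6 is mega.

30.4 MN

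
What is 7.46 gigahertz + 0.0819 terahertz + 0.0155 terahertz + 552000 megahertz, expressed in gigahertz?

In gigahertz:
  7.46 gigahertz → 7.46
  0.0819 terahertz = 0.0819 × 10³ gigahertz = 81.9
  0.0155 terahertz = 0.0155 × 10³ gigahertz = 15.5
  552000 megahertz = 552000 × 10⁻³ gigahertz = 552
Sum: 7.46 + 81.9 + 15.5 + 552 = 656.86

656.86 gigahertz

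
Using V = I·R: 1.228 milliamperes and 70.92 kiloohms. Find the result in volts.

1.228 × 10^-3 × 70.92 × 10^3 = 87.08976 V

87.08976 volts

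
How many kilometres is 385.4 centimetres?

0.003854 kilometres

centi = 10^-2, kilo = 10^3; factor is 10^-5.
385.4 × 10^-5 = 0.003854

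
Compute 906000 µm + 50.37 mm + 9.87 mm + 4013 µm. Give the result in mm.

970.253 mm

In mm:
  906000 µm = 906000 × 10^-3 mm = 906
  50.37 mm → 50.37
  9.87 mm → 9.87
  4013 µm = 4013 × 10^-3 mm = 4.013
Sum: 906 + 50.37 + 9.87 + 4.013 = 970.253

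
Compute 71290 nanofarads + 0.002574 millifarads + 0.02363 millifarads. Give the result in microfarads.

97.494 microfarads

In microfarads:
  71290 nanofarads = 71290 × 10^-3 microfarads = 71.29
  0.002574 millifarads = 0.002574 × 10^3 microfarads = 2.574
  0.02363 millifarads = 0.02363 × 10^3 microfarads = 23.63
Sum: 71.29 + 2.574 + 23.63 = 97.494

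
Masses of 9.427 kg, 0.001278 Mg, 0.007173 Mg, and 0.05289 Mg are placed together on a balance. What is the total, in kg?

70.768 kg

In kg:
  9.427 kg → 9.427
  0.001278 Mg = 0.001278e3 kg = 1.278
  0.007173 Mg = 0.007173e3 kg = 7.173
  0.05289 Mg = 0.05289e3 kg = 52.89
Sum: 9.427 + 1.278 + 7.173 + 52.89 = 70.768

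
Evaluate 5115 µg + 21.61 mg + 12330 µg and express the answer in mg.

In mg:
  5115 µg = 5115e-3 mg = 5.115
  21.61 mg → 21.61
  12330 µg = 12330e-3 mg = 12.33
Sum: 5.115 + 21.61 + 12.33 = 39.055

39.055 mg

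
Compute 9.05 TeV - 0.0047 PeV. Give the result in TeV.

In TeV:
  9.05 TeV → 9.05
  0.0047 PeV = 0.0047 × 10³ TeV = 4.7
Difference: 9.05 - 4.7 = 4.35

4.35 TeV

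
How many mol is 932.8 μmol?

0.0009328 mol

micro = 10^-6, (no prefix) = 10^0; factor is 10^-6.
932.8 × 10^-6 = 0.0009328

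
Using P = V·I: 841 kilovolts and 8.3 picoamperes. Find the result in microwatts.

841e3 × 8.3e-12 = 6980.3e-9 W

6.9803 microwatts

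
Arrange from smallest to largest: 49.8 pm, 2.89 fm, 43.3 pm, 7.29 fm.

2.89 fm < 7.29 fm < 43.3 pm < 49.8 pm

49.8 pm = 0.0000000000498 m
2.89 fm = 0.00000000000000289 m
43.3 pm = 0.0000000000433 m
7.29 fm = 0.00000000000000729 m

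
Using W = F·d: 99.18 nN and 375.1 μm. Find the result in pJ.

37.202418 pJ

99.18e-9 × 375.1e-6 = 37202.418e-15 J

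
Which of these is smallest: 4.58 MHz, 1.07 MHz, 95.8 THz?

4.58 MHz = 4580000 Hz
1.07 MHz = 1070000 Hz
95.8 THz = 95800000000000 Hz

1.07 MHz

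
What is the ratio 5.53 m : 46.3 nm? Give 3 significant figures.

119000000

(5.53) / (46.3 × 10⁻⁹) = 0.1194 × 10⁹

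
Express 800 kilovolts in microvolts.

800000000000 microvolts

kilo = 10^3, micro = 10^-6; factor is 10^9.
800 × 10^9 = 800000000000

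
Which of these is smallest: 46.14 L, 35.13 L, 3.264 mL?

46.14 L = 46.14 L
35.13 L = 35.13 L
3.264 mL = 0.003264 L

3.264 mL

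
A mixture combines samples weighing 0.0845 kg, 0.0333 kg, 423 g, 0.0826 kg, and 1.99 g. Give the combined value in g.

625.39 g

In g:
  0.0845 kg = 0.0845e3 g = 84.5
  0.0333 kg = 0.0333e3 g = 33.3
  423 g → 423
  0.0826 kg = 0.0826e3 g = 82.6
  1.99 g → 1.99
Sum: 84.5 + 33.3 + 423 + 82.6 + 1.99 = 625.39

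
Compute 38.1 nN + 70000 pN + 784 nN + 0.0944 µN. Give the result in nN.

986.5 nN

In nN:
  38.1 nN → 38.1
  70000 pN = 70000 × 10⁻³ nN = 70
  784 nN → 784
  0.0944 µN = 0.0944 × 10³ nN = 94.4
Sum: 38.1 + 70 + 784 + 94.4 = 986.5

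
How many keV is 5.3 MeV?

mega = 1e6, kilo = 1e3; factor is 1e3.
5.3 × 1e3 = 5300

5300 keV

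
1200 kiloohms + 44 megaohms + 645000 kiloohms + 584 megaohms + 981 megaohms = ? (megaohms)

2255.2 megaohms

In megaohms:
  1200 kiloohms = 1200e-3 megaohms = 1.2
  44 megaohms → 44
  645000 kiloohms = 645000e-3 megaohms = 645
  584 megaohms → 584
  981 megaohms → 981
Sum: 1.2 + 44 + 645 + 584 + 981 = 2255.2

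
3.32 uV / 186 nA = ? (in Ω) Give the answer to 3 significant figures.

17.8 Ω

(3.32 × 10⁻⁶) / (186 × 10⁻⁹) = 0.017849 × 10³ Ω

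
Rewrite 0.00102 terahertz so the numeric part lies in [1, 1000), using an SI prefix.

1.02 gigahertz

= 1.02e9 hertz; 1e9 is giga.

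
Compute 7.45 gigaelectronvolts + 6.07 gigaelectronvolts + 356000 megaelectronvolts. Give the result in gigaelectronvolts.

369.52 gigaelectronvolts

In gigaelectronvolts:
  7.45 gigaelectronvolts → 7.45
  6.07 gigaelectronvolts → 6.07
  356000 megaelectronvolts = 356000 × 10⁻³ gigaelectronvolts = 356
Sum: 7.45 + 6.07 + 356 = 369.52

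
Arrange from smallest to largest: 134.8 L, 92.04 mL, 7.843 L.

134.8 L = 134.8 L
92.04 mL = 0.09204 L
7.843 L = 7.843 L

92.04 mL < 7.843 L < 134.8 L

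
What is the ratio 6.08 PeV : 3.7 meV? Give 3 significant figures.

(6.08 × 10^15) / (3.7 × 10^-3) = 1.643 × 10^18

1640000000000000000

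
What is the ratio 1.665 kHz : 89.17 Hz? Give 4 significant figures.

18.67

(1.665e3) / (89.17) = 0.018672e3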